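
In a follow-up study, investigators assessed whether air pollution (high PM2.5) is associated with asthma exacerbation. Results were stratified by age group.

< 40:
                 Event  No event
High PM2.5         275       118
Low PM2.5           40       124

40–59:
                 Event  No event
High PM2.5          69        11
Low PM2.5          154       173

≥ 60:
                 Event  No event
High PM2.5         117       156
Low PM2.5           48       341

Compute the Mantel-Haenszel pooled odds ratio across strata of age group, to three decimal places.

6.298

OR_MH = Σ(aᵢdᵢ/nᵢ) / Σ(bᵢcᵢ/nᵢ), where nᵢ is the stratum total.
Stratum 1 (< 40): n = 557; a·d/n = 275·124/557 = 61.2208; b·c/n = 118·40/557 = 8.4740
Stratum 2 (40–59): n = 407; a·d/n = 69·173/407 = 29.3292; b·c/n = 11·154/407 = 4.1622
Stratum 3 (≥ 60): n = 662; a·d/n = 117·341/662 = 60.2674; b·c/n = 156·48/662 = 11.3112
OR_MH = (61.2208 + 29.3292 + 60.2674) / (8.4740 + 4.1622 + 11.3112) = 150.8174 / 23.9473 = 6.29789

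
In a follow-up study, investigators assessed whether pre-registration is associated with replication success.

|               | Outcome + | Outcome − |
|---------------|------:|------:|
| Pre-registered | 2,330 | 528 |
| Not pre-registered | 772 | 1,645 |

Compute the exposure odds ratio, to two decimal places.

9.40

Cells: a = 2330, b = 528, c = 772, d = 1645.
OR = (a·d)/(b·c) = (2330 × 1645) / (528 × 772) = 3832850 / 407616 = 9.40309
The odds of replication success are about 9.40 times as high in the pre-registered group.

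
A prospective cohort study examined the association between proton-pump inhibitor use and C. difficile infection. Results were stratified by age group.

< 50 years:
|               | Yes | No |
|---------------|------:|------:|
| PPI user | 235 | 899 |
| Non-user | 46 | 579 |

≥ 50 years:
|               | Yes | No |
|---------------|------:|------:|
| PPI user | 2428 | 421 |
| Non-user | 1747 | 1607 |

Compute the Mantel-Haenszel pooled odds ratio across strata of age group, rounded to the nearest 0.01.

4.97

OR_MH = Σ(aᵢdᵢ/nᵢ) / Σ(bᵢcᵢ/nᵢ), where nᵢ is the stratum total.
Stratum 1 (< 50 years): n = 1759; a·d/n = 235·579/1759 = 77.3536; b·c/n = 899·46/1759 = 23.5099
Stratum 2 (≥ 50 years): n = 6203; a·d/n = 2428·1607/6203 = 629.0176; b·c/n = 421·1747/6203 = 118.5696
OR_MH = (77.3536 + 629.0176) / (23.5099 + 118.5696) = 706.3712 / 142.0795 = 4.97166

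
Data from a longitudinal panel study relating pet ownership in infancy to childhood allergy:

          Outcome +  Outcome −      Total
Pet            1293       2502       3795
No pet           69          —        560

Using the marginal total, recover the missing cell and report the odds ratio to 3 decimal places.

The missing cell is in the unexposed row: 560 − 69 = 491.
So a = 1293, b = 2502, c = 69, d = 491.
OR = (a·d)/(b·c) = (1293 × 491) / (2502 × 69) = 634863 / 172638 = 3.67742

3.677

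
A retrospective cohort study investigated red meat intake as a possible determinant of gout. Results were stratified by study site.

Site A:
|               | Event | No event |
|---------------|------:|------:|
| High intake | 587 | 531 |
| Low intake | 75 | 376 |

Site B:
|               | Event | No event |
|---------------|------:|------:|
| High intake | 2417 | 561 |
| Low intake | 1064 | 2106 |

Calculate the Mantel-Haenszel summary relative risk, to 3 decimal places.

2.488

RR_MH = Σ(aᵢ·n₀ᵢ/nᵢ) / Σ(cᵢ·n₁ᵢ/nᵢ), with n₁ᵢ = aᵢ+bᵢ (exposed), n₀ᵢ = cᵢ+dᵢ (unexposed), nᵢ = n₁ᵢ+n₀ᵢ.
Stratum 1 (Site A): n₁ = 1118, n₀ = 451, n = 1569; a·n₀/n = 587·451/1569 = 168.7298; c·n₁/n = 75·1118/1569 = 53.4417
Stratum 2 (Site B): n₁ = 2978, n₀ = 3170, n = 6148; a·n₀/n = 2417·3170/6148 = 1246.2411; c·n₁/n = 1064·2978/6148 = 515.3858
RR_MH = (168.7298 + 1246.2411) / (53.4417 + 515.3858) = 1414.9708 / 568.8275 = 2.48752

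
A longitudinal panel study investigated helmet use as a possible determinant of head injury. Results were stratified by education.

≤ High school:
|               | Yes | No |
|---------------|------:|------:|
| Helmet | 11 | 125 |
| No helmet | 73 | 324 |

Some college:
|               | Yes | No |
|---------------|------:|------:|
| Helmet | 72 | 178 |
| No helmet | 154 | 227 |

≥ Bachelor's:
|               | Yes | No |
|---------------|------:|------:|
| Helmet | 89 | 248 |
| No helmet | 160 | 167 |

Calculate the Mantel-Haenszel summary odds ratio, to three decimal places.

0.457

OR_MH = Σ(aᵢdᵢ/nᵢ) / Σ(bᵢcᵢ/nᵢ), where nᵢ is the stratum total.
Stratum 1 (≤ High school): n = 533; a·d/n = 11·324/533 = 6.6867; b·c/n = 125·73/533 = 17.1201
Stratum 2 (Some college): n = 631; a·d/n = 72·227/631 = 25.9017; b·c/n = 178·154/631 = 43.4422
Stratum 3 (≥ Bachelor's): n = 664; a·d/n = 89·167/664 = 22.3840; b·c/n = 248·160/664 = 59.7590
OR_MH = (6.6867 + 25.9017 + 22.3840) / (17.1201 + 43.4422 + 59.7590) = 54.9725 / 120.3213 = 0.45688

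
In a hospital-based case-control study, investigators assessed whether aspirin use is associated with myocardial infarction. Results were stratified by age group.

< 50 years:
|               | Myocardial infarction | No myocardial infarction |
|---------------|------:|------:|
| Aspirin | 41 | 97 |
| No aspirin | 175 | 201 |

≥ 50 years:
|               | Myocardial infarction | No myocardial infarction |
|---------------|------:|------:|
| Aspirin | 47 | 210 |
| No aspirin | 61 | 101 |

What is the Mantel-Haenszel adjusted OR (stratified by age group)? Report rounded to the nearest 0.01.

0.43

OR_MH = Σ(aᵢdᵢ/nᵢ) / Σ(bᵢcᵢ/nᵢ), where nᵢ is the stratum total.
Stratum 1 (< 50 years): n = 514; a·d/n = 41·201/514 = 16.0331; b·c/n = 97·175/514 = 33.0253
Stratum 2 (≥ 50 years): n = 419; a·d/n = 47·101/419 = 11.3294; b·c/n = 210·61/419 = 30.5728
OR_MH = (16.0331 + 11.3294) / (33.0253 + 30.5728) = 27.3624 / 63.5981 = 0.43024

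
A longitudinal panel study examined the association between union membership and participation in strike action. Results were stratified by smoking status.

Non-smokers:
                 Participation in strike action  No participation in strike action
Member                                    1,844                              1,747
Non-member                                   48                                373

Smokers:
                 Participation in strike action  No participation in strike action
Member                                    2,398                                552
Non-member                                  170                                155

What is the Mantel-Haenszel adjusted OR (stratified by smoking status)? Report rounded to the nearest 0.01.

OR_MH = Σ(aᵢdᵢ/nᵢ) / Σ(bᵢcᵢ/nᵢ), where nᵢ is the stratum total.
Stratum 1 (Non-smokers): n = 4012; a·d/n = 1844·373/4012 = 171.4387; b·c/n = 1747·48/4012 = 20.9013
Stratum 2 (Smokers): n = 3275; a·d/n = 2398·155/3275 = 113.4931; b·c/n = 552·170/3275 = 28.6534
OR_MH = (171.4387 + 113.4931) / (20.9013 + 28.6534) = 284.9318 / 49.5547 = 5.74984

5.75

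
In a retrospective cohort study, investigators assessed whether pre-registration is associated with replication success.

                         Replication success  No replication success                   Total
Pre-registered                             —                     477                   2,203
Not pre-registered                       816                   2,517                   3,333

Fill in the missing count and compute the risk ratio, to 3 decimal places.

3.200

The missing cell is in the exposed row: 2203 − 477 = 1726.
So a = 1726, b = 477, c = 816, d = 2517.
RR = [a/(a+b)] / [c/(c+d)] = (1726/2203) / (816/3333) = 0.78348/0.24482 = 3.20016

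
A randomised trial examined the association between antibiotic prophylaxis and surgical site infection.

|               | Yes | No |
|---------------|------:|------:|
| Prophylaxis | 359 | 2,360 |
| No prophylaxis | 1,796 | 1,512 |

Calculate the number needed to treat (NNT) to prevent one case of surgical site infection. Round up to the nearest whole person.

Risk in treated group = 359/2719 = 0.13203; risk in control = 1796/3308 = 0.54293.
Absolute risk reduction = 0.54293 − 0.13203 = 0.41089
NNT = 1 / ARR = 1 / 0.41089 = 2.434 → round up → 3

3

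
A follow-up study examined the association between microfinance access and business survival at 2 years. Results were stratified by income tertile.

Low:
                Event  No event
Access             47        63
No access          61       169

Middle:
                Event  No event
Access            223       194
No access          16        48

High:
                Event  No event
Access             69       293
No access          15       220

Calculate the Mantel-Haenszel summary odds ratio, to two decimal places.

2.83

OR_MH = Σ(aᵢdᵢ/nᵢ) / Σ(bᵢcᵢ/nᵢ), where nᵢ is the stratum total.
Stratum 1 (Low): n = 340; a·d/n = 47·169/340 = 23.3618; b·c/n = 63·61/340 = 11.3029
Stratum 2 (Middle): n = 481; a·d/n = 223·48/481 = 22.2536; b·c/n = 194·16/481 = 6.4532
Stratum 3 (High): n = 597; a·d/n = 69·220/597 = 25.4271; b·c/n = 293·15/597 = 7.3618
OR_MH = (23.3618 + 22.2536 + 25.4271) / (11.3029 + 6.4532 + 7.3618) = 71.0425 / 25.1180 = 2.82835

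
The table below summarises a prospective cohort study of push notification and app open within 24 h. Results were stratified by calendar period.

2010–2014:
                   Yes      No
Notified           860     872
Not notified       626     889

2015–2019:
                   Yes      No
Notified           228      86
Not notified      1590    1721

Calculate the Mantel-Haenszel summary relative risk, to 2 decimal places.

RR_MH = Σ(aᵢ·n₀ᵢ/nᵢ) / Σ(cᵢ·n₁ᵢ/nᵢ), with n₁ᵢ = aᵢ+bᵢ (exposed), n₀ᵢ = cᵢ+dᵢ (unexposed), nᵢ = n₁ᵢ+n₀ᵢ.
Stratum 1 (2010–2014): n₁ = 1732, n₀ = 1515, n = 3247; a·n₀/n = 860·1515/3247 = 401.2627; c·n₁/n = 626·1732/3247 = 333.9181
Stratum 2 (2015–2019): n₁ = 314, n₀ = 3311, n = 3625; a·n₀/n = 228·3311/3625 = 208.2505; c·n₁/n = 1590·314/3625 = 137.7269
RR_MH = (401.2627 + 208.2505) / (333.9181 + 137.7269) = 609.5132 / 471.6450 = 1.29231

1.29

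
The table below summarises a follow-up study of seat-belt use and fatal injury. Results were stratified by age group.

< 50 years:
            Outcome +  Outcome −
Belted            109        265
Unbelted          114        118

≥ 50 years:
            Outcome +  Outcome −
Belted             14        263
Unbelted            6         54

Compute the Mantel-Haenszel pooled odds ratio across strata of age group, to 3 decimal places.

0.430

OR_MH = Σ(aᵢdᵢ/nᵢ) / Σ(bᵢcᵢ/nᵢ), where nᵢ is the stratum total.
Stratum 1 (< 50 years): n = 606; a·d/n = 109·118/606 = 21.2244; b·c/n = 265·114/606 = 49.8515
Stratum 2 (≥ 50 years): n = 337; a·d/n = 14·54/337 = 2.2433; b·c/n = 263·6/337 = 4.6825
OR_MH = (21.2244 + 2.2433) / (49.8515 + 4.6825) = 23.4677 / 54.5340 = 0.43033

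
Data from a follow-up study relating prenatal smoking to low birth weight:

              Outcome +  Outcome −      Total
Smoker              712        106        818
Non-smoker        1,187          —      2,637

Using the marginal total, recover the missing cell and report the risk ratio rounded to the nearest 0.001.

The missing cell is in the unexposed row: 2637 − 1187 = 1450.
So a = 712, b = 106, c = 1187, d = 1450.
RR = [a/(a+b)] / [c/(c+d)] = (712/818) / (1187/2637) = 0.87042/0.45013 = 1.93369

1.934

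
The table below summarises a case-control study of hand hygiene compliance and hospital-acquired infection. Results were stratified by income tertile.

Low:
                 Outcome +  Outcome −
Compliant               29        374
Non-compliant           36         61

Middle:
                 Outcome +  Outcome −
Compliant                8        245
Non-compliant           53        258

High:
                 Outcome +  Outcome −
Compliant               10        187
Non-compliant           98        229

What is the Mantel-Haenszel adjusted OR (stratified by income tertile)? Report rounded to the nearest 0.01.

0.14

OR_MH = Σ(aᵢdᵢ/nᵢ) / Σ(bᵢcᵢ/nᵢ), where nᵢ is the stratum total.
Stratum 1 (Low): n = 500; a·d/n = 29·61/500 = 3.5380; b·c/n = 374·36/500 = 26.9280
Stratum 2 (Middle): n = 564; a·d/n = 8·258/564 = 3.6596; b·c/n = 245·53/564 = 23.0230
Stratum 3 (High): n = 524; a·d/n = 10·229/524 = 4.3702; b·c/n = 187·98/524 = 34.9733
OR_MH = (3.5380 + 3.6596 + 4.3702) / (26.9280 + 23.0230 + 34.9733) = 11.5678 / 84.9243 = 0.13621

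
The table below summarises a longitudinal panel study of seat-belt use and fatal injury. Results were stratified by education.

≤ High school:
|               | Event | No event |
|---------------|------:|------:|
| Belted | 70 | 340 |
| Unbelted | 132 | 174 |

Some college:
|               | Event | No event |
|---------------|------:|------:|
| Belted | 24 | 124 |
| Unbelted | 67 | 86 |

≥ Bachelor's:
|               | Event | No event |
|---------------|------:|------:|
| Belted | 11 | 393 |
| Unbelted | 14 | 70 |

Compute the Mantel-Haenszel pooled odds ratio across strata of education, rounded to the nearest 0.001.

OR_MH = Σ(aᵢdᵢ/nᵢ) / Σ(bᵢcᵢ/nᵢ), where nᵢ is the stratum total.
Stratum 1 (≤ High school): n = 716; a·d/n = 70·174/716 = 17.0112; b·c/n = 340·132/716 = 62.6816
Stratum 2 (Some college): n = 301; a·d/n = 24·86/301 = 6.8571; b·c/n = 124·67/301 = 27.6013
Stratum 3 (≥ Bachelor's): n = 488; a·d/n = 11·70/488 = 1.5779; b·c/n = 393·14/488 = 11.2746
OR_MH = (17.0112 + 6.8571 + 1.5779) / (62.6816 + 27.6013 + 11.2746) = 25.4462 / 101.5575 = 0.25056

0.251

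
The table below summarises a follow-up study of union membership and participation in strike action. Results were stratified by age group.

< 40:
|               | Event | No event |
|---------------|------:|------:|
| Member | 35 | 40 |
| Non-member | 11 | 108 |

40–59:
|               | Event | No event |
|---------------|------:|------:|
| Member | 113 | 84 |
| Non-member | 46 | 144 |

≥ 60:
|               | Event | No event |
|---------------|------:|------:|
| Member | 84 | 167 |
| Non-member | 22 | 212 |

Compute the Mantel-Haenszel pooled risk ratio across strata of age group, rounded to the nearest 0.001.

RR_MH = Σ(aᵢ·n₀ᵢ/nᵢ) / Σ(cᵢ·n₁ᵢ/nᵢ), with n₁ᵢ = aᵢ+bᵢ (exposed), n₀ᵢ = cᵢ+dᵢ (unexposed), nᵢ = n₁ᵢ+n₀ᵢ.
Stratum 1 (< 40): n₁ = 75, n₀ = 119, n = 194; a·n₀/n = 35·119/194 = 21.4691; c·n₁/n = 11·75/194 = 4.2526
Stratum 2 (40–59): n₁ = 197, n₀ = 190, n = 387; a·n₀/n = 113·190/387 = 55.4780; c·n₁/n = 46·197/387 = 23.4160
Stratum 3 (≥ 60): n₁ = 251, n₀ = 234, n = 485; a·n₀/n = 84·234/485 = 40.5278; c·n₁/n = 22·251/485 = 11.3856
RR_MH = (21.4691 + 55.4780 + 40.5278) / (4.2526 + 23.4160 + 11.3856) = 117.4749 / 39.0542 = 3.00800

3.008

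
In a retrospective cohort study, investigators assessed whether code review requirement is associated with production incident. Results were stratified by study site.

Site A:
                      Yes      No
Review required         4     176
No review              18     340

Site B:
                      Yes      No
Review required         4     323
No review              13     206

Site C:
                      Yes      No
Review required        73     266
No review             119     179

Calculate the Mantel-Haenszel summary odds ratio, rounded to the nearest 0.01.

0.39

OR_MH = Σ(aᵢdᵢ/nᵢ) / Σ(bᵢcᵢ/nᵢ), where nᵢ is the stratum total.
Stratum 1 (Site A): n = 538; a·d/n = 4·340/538 = 2.5279; b·c/n = 176·18/538 = 5.8885
Stratum 2 (Site B): n = 546; a·d/n = 4·206/546 = 1.5092; b·c/n = 323·13/546 = 7.6905
Stratum 3 (Site C): n = 637; a·d/n = 73·179/637 = 20.5133; b·c/n = 266·119/637 = 49.6923
OR_MH = (2.5279 + 1.5092 + 20.5133) / (5.8885 + 7.6905 + 49.6923) = 24.5504 / 63.2713 = 0.38802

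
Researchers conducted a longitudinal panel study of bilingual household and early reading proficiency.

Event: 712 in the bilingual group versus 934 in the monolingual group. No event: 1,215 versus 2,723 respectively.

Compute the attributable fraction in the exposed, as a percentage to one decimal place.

From the description: a = 712, b = 1215, c = 934, d = 2723.
Risk in exposed = 712/1927 = 0.36949; risk in unexposed = 934/3657 = 0.25540.
RR = 0.36949/0.25540 = 1.44669
AR% = (RR − 1)/RR × 100 = (1.44669 − 1)/1.44669 × 100 = 30.8768%

30.9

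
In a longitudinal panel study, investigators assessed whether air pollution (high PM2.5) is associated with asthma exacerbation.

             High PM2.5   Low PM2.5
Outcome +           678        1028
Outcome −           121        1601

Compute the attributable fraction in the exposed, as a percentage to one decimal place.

Reading the table with exposure as columns: a = 678 (High PM2.5, case), b = 121 (High PM2.5, non-case), c = 1028 (Low PM2.5, case), d = 1601.
Risk in exposed = 678/799 = 0.84856; risk in unexposed = 1028/2629 = 0.39102.
RR = 0.84856/0.39102 = 2.17010
AR% = (RR − 1)/RR × 100 = (2.17010 − 1)/2.17010 × 100 = 53.9192%

53.9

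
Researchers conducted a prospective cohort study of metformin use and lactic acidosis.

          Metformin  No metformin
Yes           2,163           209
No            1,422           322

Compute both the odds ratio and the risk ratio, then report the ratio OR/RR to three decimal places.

Reading the table with exposure as columns: a = 2163 (Metformin, case), b = 1422 (Metformin, non-case), c = 209 (No metformin, case), d = 322.
OR = (2163·322)/(1422·209) = 696486/297198 = 2.34351
Risk in exposed = 2163/3585 = 0.60335; risk in unexposed = 209/531 = 0.39360; RR = 1.53291
OR/RR = 2.34351 / 1.53291 = 1.52880
The outcome is not rare, so the OR lies further from 1 than the RR.

1.529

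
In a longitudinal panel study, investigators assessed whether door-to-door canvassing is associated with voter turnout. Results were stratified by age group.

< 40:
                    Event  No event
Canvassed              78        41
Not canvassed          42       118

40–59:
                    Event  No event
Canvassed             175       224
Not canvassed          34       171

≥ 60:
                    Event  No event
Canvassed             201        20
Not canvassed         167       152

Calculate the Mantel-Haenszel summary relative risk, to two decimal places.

RR_MH = Σ(aᵢ·n₀ᵢ/nᵢ) / Σ(cᵢ·n₁ᵢ/nᵢ), with n₁ᵢ = aᵢ+bᵢ (exposed), n₀ᵢ = cᵢ+dᵢ (unexposed), nᵢ = n₁ᵢ+n₀ᵢ.
Stratum 1 (< 40): n₁ = 119, n₀ = 160, n = 279; a·n₀/n = 78·160/279 = 44.7312; c·n₁/n = 42·119/279 = 17.9140
Stratum 2 (40–59): n₁ = 399, n₀ = 205, n = 604; a·n₀/n = 175·205/604 = 59.3957; c·n₁/n = 34·399/604 = 22.4603
Stratum 3 (≥ 60): n₁ = 221, n₀ = 319, n = 540; a·n₀/n = 201·319/540 = 118.7389; c·n₁/n = 167·221/540 = 68.3463
RR_MH = (44.7312 + 59.3957 + 118.7389) / (17.9140 + 22.4603 + 68.3463) = 222.8658 / 108.7205 = 2.04990

2.05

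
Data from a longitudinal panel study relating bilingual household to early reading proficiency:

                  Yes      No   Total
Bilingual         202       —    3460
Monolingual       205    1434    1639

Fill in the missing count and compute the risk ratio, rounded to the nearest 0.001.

0.467

The missing cell is in the exposed row: 3460 − 202 = 3258.
So a = 202, b = 3258, c = 205, d = 1434.
RR = [a/(a+b)] / [c/(c+d)] = (202/3460) / (205/1639) = 0.05838/0.12508 = 0.46677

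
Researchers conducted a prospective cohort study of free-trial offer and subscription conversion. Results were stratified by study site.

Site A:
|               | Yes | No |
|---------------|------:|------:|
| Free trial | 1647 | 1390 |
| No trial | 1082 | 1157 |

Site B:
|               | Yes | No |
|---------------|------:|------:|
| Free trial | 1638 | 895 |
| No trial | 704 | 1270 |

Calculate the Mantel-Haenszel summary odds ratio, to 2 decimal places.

1.94

OR_MH = Σ(aᵢdᵢ/nᵢ) / Σ(bᵢcᵢ/nᵢ), where nᵢ is the stratum total.
Stratum 1 (Site A): n = 5276; a·d/n = 1647·1157/5276 = 361.1787; b·c/n = 1390·1082/5276 = 285.0607
Stratum 2 (Site B): n = 4507; a·d/n = 1638·1270/4507 = 461.5620; b·c/n = 895·704/4507 = 139.8003
OR_MH = (361.1787 + 461.5620) / (285.0607 + 139.8003) = 822.7407 / 424.8610 = 1.93649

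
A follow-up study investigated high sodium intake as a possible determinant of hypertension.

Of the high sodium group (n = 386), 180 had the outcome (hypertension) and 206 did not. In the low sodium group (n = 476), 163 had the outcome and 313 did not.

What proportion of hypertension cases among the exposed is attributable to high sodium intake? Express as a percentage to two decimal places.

26.57

From the description: a = 180, b = 206, c = 163, d = 313.
Risk in exposed = 180/386 = 0.46632; risk in unexposed = 163/476 = 0.34244.
RR = 0.46632/0.34244 = 1.36177
AR% = (RR − 1)/RR × 100 = (1.36177 − 1)/1.36177 × 100 = 26.5663%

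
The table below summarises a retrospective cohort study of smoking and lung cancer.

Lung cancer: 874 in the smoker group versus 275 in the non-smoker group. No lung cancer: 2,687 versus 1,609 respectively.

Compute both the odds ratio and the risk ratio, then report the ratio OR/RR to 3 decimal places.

From the description: a = 874, b = 2687, c = 275, d = 1609.
OR = (874·1609)/(2687·275) = 1406266/738925 = 1.90312
Risk in exposed = 874/3561 = 0.24544; risk in unexposed = 275/1884 = 0.14597; RR = 1.68146
OR/RR = 1.90312 / 1.68146 = 1.13183
The outcome is not rare, so the OR lies further from 1 than the RR.

1.132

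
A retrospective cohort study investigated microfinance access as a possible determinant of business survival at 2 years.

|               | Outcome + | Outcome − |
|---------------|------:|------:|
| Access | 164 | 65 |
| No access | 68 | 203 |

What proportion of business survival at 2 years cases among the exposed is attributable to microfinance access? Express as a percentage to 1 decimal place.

65.0

Cells: a = 164, b = 65, c = 68, d = 203.
Risk in exposed = 164/229 = 0.71616; risk in unexposed = 68/271 = 0.25092.
RR = 0.71616/0.25092 = 2.85410
AR% = (RR − 1)/RR × 100 = (2.85410 − 1)/2.85410 × 100 = 64.9626%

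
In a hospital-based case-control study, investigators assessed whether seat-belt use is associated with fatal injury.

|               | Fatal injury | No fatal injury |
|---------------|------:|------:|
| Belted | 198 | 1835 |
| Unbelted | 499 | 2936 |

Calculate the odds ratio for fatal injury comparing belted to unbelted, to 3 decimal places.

Cells: a = 198, b = 1835, c = 499, d = 2936.
OR = (a·d)/(b·c) = (198 × 2936) / (1835 × 499) = 581328 / 915665 = 0.63487
Exposure is associated with lower odds of fatal injury (OR = 0.63 < 1).

0.635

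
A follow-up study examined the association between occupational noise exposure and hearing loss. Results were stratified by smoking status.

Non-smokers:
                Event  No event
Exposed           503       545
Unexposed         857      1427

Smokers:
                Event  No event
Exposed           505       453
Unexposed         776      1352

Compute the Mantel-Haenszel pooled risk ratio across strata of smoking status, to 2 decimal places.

RR_MH = Σ(aᵢ·n₀ᵢ/nᵢ) / Σ(cᵢ·n₁ᵢ/nᵢ), with n₁ᵢ = aᵢ+bᵢ (exposed), n₀ᵢ = cᵢ+dᵢ (unexposed), nᵢ = n₁ᵢ+n₀ᵢ.
Stratum 1 (Non-smokers): n₁ = 1048, n₀ = 2284, n = 3332; a·n₀/n = 503·2284/3332 = 344.7935; c·n₁/n = 857·1048/3332 = 269.5486
Stratum 2 (Smokers): n₁ = 958, n₀ = 2128, n = 3086; a·n₀/n = 505·2128/3086 = 348.2307; c·n₁/n = 776·958/3086 = 240.8970
RR_MH = (344.7935 + 348.2307) / (269.5486 + 240.8970) = 693.0242 / 510.4456 = 1.35768

1.36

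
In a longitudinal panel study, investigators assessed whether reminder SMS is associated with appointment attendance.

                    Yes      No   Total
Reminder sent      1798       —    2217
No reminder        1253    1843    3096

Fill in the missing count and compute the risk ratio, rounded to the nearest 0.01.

2.00

The missing cell is in the exposed row: 2217 − 1798 = 419.
So a = 1798, b = 419, c = 1253, d = 1843.
RR = [a/(a+b)] / [c/(c+d)] = (1798/2217) / (1253/3096) = 0.81101/0.40472 = 2.00389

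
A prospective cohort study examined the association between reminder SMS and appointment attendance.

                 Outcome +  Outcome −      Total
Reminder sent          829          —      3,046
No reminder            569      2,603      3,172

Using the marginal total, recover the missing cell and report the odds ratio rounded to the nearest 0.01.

The missing cell is in the exposed row: 3046 − 829 = 2217.
So a = 829, b = 2217, c = 569, d = 2603.
OR = (a·d)/(b·c) = (829 × 2603) / (2217 × 569) = 2157887 / 1261473 = 1.71061

1.71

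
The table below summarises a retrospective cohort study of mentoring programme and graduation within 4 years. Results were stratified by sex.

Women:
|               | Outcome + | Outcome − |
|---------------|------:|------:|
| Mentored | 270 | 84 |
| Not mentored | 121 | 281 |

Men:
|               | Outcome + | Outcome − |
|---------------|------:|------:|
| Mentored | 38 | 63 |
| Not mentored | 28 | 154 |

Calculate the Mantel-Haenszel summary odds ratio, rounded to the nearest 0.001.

OR_MH = Σ(aᵢdᵢ/nᵢ) / Σ(bᵢcᵢ/nᵢ), where nᵢ is the stratum total.
Stratum 1 (Women): n = 756; a·d/n = 270·281/756 = 100.3571; b·c/n = 84·121/756 = 13.4444
Stratum 2 (Men): n = 283; a·d/n = 38·154/283 = 20.6784; b·c/n = 63·28/283 = 6.2332
OR_MH = (100.3571 + 20.6784) / (13.4444 + 6.2332) = 121.0356 / 19.6777 = 6.15091

6.151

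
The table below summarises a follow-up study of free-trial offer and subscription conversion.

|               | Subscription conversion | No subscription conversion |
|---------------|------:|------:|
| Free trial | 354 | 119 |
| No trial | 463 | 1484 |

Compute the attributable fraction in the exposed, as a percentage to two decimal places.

Cells: a = 354, b = 119, c = 463, d = 1484.
Risk in exposed = 354/473 = 0.74841; risk in unexposed = 463/1947 = 0.23780.
RR = 0.74841/0.23780 = 3.14722
AR% = (RR − 1)/RR × 100 = (3.14722 − 1)/3.14722 × 100 = 68.2259%

68.23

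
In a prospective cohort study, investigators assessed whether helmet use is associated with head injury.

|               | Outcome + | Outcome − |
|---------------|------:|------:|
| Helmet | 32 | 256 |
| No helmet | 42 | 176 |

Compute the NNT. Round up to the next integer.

Risk in treated group = 32/288 = 0.11111; risk in control = 42/218 = 0.19266.
Absolute risk reduction = 0.19266 − 0.11111 = 0.08155
NNT = 1 / ARR = 1 / 0.08155 = 12.262 → round up → 13

13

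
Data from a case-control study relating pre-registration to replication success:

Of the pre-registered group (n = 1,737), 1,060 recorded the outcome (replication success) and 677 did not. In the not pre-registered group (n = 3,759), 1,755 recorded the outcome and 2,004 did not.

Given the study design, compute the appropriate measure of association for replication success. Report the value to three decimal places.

From the description: a = 1060, b = 677, c = 1755, d = 2004.
This is a case-control study: participants were sampled on outcome status, so risks in the source population cannot be estimated directly — relative risk is not valid here. The odds ratio is the appropriate measure.
OR = (a·d)/(b·c) = (1060 × 2004) / (677 × 1755) = 2124240 / 1188135 = 1.78788

1.788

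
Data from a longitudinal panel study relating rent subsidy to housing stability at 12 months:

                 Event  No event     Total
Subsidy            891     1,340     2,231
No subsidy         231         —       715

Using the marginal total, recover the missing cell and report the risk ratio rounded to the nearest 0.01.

1.24

The missing cell is in the unexposed row: 715 − 231 = 484.
So a = 891, b = 1340, c = 231, d = 484.
RR = [a/(a+b)] / [c/(c+d)] = (891/2231) / (231/715) = 0.39937/0.32308 = 1.23615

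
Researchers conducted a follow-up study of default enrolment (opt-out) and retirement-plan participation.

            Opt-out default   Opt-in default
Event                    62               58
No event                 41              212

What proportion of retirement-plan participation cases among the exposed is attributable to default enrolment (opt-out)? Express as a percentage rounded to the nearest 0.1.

64.3

Reading the table with exposure as columns: a = 62 (Opt-out default, case), b = 41 (Opt-out default, non-case), c = 58 (Opt-in default, case), d = 212.
Risk in exposed = 62/103 = 0.60194; risk in unexposed = 58/270 = 0.21481.
RR = 0.60194/0.21481 = 2.80214
AR% = (RR − 1)/RR × 100 = (2.80214 − 1)/2.80214 × 100 = 64.3130%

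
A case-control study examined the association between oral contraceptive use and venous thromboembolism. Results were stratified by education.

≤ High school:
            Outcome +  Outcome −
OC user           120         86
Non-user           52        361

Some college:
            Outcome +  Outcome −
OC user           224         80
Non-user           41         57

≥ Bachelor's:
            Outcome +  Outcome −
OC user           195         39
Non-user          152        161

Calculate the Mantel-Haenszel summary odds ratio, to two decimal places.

OR_MH = Σ(aᵢdᵢ/nᵢ) / Σ(bᵢcᵢ/nᵢ), where nᵢ is the stratum total.
Stratum 1 (≤ High school): n = 619; a·d/n = 120·361/619 = 69.9838; b·c/n = 86·52/619 = 7.2246
Stratum 2 (Some college): n = 402; a·d/n = 224·57/402 = 31.7612; b·c/n = 80·41/402 = 8.1592
Stratum 3 (≥ Bachelor's): n = 547; a·d/n = 195·161/547 = 57.3949; b·c/n = 39·152/547 = 10.8373
OR_MH = (69.9838 + 31.7612 + 57.3949) / (7.2246 + 8.1592 + 10.8373) = 159.1399 / 26.2211 = 6.06917

6.07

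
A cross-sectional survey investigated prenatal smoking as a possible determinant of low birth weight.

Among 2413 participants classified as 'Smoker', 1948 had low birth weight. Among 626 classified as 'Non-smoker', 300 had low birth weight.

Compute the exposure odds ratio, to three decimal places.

From the description: a = 1948, b = 465, c = 300, d = 326.
OR = (a·d)/(b·c) = (1948 × 326) / (465 × 300) = 635048 / 139500 = 4.55232
The odds of low birth weight are about 4.55 times as high in the smoker group.

4.552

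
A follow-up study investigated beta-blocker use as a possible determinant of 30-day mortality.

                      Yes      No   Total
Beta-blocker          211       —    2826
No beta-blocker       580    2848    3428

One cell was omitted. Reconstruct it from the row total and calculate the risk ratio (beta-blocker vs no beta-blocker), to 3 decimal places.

The missing cell is in the exposed row: 2826 − 211 = 2615.
So a = 211, b = 2615, c = 580, d = 2848.
RR = [a/(a+b)] / [c/(c+d)] = (211/2826) / (580/3428) = 0.07466/0.16919 = 0.44129

0.441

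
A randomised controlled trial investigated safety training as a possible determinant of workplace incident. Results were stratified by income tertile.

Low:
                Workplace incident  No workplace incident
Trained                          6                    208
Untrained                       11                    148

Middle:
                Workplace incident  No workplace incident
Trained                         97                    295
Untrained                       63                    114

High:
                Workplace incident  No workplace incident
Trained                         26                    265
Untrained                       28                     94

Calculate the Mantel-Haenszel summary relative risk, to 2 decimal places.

0.58

RR_MH = Σ(aᵢ·n₀ᵢ/nᵢ) / Σ(cᵢ·n₁ᵢ/nᵢ), with n₁ᵢ = aᵢ+bᵢ (exposed), n₀ᵢ = cᵢ+dᵢ (unexposed), nᵢ = n₁ᵢ+n₀ᵢ.
Stratum 1 (Low): n₁ = 214, n₀ = 159, n = 373; a·n₀/n = 6·159/373 = 2.5576; c·n₁/n = 11·214/373 = 6.3110
Stratum 2 (Middle): n₁ = 392, n₀ = 177, n = 569; a·n₀/n = 97·177/569 = 30.1740; c·n₁/n = 63·392/569 = 43.4025
Stratum 3 (High): n₁ = 291, n₀ = 122, n = 413; a·n₀/n = 26·122/413 = 7.6804; c·n₁/n = 28·291/413 = 19.7288
RR_MH = (2.5576 + 30.1740 + 7.6804) / (6.3110 + 43.4025 + 19.7288) = 40.4120 / 69.4423 = 0.58195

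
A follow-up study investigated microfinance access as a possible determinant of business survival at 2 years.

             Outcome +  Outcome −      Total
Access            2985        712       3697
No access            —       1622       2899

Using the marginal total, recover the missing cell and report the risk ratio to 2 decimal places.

1.83

The missing cell is in the unexposed row: 2899 − 1622 = 1277.
So a = 2985, b = 712, c = 1277, d = 1622.
RR = [a/(a+b)] / [c/(c+d)] = (2985/3697) / (1277/2899) = 0.80741/0.44050 = 1.83296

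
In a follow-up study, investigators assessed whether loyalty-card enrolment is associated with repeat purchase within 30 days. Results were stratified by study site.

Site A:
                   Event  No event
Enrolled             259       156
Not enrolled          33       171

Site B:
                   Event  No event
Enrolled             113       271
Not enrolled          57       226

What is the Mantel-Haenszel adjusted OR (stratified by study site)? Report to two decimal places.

OR_MH = Σ(aᵢdᵢ/nᵢ) / Σ(bᵢcᵢ/nᵢ), where nᵢ is the stratum total.
Stratum 1 (Site A): n = 619; a·d/n = 259·171/619 = 71.5493; b·c/n = 156·33/619 = 8.3166
Stratum 2 (Site B): n = 667; a·d/n = 113·226/667 = 38.2879; b·c/n = 271·57/667 = 23.1589
OR_MH = (71.5493 + 38.2879) / (8.3166 + 23.1589) = 109.8371 / 31.4756 = 3.48960

3.49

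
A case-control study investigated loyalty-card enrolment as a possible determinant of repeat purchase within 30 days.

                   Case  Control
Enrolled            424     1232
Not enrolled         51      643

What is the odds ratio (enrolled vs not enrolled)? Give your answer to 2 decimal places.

Cells: a = 424, b = 1232, c = 51, d = 643.
OR = (a·d)/(b·c) = (424 × 643) / (1232 × 51) = 272632 / 62832 = 4.33906
The odds of repeat purchase within 30 days are about 4.34 times as high in the enrolled group.

4.34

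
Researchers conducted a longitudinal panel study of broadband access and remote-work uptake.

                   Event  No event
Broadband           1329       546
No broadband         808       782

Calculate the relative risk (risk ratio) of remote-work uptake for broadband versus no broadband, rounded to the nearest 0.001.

1.395

Cells: a = 1329, b = 546, c = 808, d = 782.
Risk in exposed = 1329/1875 = 0.70880; risk in unexposed = 808/1590 = 0.50818.
RR = 0.70880 / 0.50818 = 1.39479
The risk among the exposed is 1.39 times that among the unexposed.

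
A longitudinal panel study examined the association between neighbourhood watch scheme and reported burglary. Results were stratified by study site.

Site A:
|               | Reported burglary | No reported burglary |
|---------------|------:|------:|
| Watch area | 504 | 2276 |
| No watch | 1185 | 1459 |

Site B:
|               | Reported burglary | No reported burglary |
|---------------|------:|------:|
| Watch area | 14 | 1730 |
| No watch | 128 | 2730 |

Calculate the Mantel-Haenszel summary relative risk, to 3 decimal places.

RR_MH = Σ(aᵢ·n₀ᵢ/nᵢ) / Σ(cᵢ·n₁ᵢ/nᵢ), with n₁ᵢ = aᵢ+bᵢ (exposed), n₀ᵢ = cᵢ+dᵢ (unexposed), nᵢ = n₁ᵢ+n₀ᵢ.
Stratum 1 (Site A): n₁ = 2780, n₀ = 2644, n = 5424; a·n₀/n = 504·2644/5424 = 245.6814; c·n₁/n = 1185·2780/5424 = 607.3562
Stratum 2 (Site B): n₁ = 1744, n₀ = 2858, n = 4602; a·n₀/n = 14·2858/4602 = 8.6945; c·n₁/n = 128·1744/4602 = 48.5076
RR_MH = (245.6814 + 8.6945) / (607.3562 + 48.5076) = 254.3759 / 655.8638 = 0.38785

0.388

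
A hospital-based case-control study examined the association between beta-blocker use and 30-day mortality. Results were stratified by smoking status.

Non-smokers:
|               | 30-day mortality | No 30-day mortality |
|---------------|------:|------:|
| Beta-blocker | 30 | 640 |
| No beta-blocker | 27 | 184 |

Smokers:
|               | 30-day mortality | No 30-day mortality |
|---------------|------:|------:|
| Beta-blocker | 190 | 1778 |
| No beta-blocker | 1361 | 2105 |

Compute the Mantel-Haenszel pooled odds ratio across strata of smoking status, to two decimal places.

OR_MH = Σ(aᵢdᵢ/nᵢ) / Σ(bᵢcᵢ/nᵢ), where nᵢ is the stratum total.
Stratum 1 (Non-smokers): n = 881; a·d/n = 30·184/881 = 6.2656; b·c/n = 640·27/881 = 19.6141
Stratum 2 (Smokers): n = 5434; a·d/n = 190·2105/5434 = 73.6014; b·c/n = 1778·1361/5434 = 445.3180
OR_MH = (6.2656 + 73.6014) / (19.6141 + 445.3180) = 79.8670 / 464.9321 = 0.17178

0.17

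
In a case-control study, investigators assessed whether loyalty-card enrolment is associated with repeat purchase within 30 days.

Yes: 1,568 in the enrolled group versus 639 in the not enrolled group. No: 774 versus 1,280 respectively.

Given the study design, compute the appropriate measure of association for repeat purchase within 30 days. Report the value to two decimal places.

From the description: a = 1568, b = 774, c = 639, d = 1280.
This is a case-control study: participants were sampled on outcome status, so risks in the source population cannot be estimated directly — relative risk is not valid here. The odds ratio is the appropriate measure.
OR = (a·d)/(b·c) = (1568 × 1280) / (774 × 639) = 2007040 / 494586 = 4.05802

4.06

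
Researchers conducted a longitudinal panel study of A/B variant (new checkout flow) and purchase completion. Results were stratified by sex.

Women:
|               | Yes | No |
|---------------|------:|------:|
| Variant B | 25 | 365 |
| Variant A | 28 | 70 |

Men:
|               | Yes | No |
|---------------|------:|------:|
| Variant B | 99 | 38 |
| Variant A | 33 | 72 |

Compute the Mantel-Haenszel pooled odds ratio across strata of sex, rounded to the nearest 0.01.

OR_MH = Σ(aᵢdᵢ/nᵢ) / Σ(bᵢcᵢ/nᵢ), where nᵢ is the stratum total.
Stratum 1 (Women): n = 488; a·d/n = 25·70/488 = 3.5861; b·c/n = 365·28/488 = 20.9426
Stratum 2 (Men): n = 242; a·d/n = 99·72/242 = 29.4545; b·c/n = 38·33/242 = 5.1818
OR_MH = (3.5861 + 29.4545) / (20.9426 + 5.1818) = 33.0406 / 26.1244 = 1.26474

1.26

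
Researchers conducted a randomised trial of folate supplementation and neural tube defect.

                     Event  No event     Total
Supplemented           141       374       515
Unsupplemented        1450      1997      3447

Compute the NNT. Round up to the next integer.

Risk in treated group = 141/515 = 0.27379; risk in control = 1450/3447 = 0.42066.
Absolute risk reduction = 0.42066 − 0.27379 = 0.14687
NNT = 1 / ARR = 1 / 0.14687 = 6.809 → round up → 7

7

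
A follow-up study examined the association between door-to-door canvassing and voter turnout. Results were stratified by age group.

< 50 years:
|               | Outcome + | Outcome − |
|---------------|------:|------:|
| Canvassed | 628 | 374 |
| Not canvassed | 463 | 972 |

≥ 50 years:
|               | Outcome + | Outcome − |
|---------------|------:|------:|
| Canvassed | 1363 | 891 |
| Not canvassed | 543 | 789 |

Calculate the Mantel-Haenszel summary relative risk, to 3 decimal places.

1.648

RR_MH = Σ(aᵢ·n₀ᵢ/nᵢ) / Σ(cᵢ·n₁ᵢ/nᵢ), with n₁ᵢ = aᵢ+bᵢ (exposed), n₀ᵢ = cᵢ+dᵢ (unexposed), nᵢ = n₁ᵢ+n₀ᵢ.
Stratum 1 (< 50 years): n₁ = 1002, n₀ = 1435, n = 2437; a·n₀/n = 628·1435/2437 = 369.7907; c·n₁/n = 463·1002/2437 = 190.3677
Stratum 2 (≥ 50 years): n₁ = 2254, n₀ = 1332, n = 3586; a·n₀/n = 1363·1332/3586 = 506.2789; c·n₁/n = 543·2254/3586 = 341.3056
RR_MH = (369.7907 + 506.2789) / (190.3677 + 341.3056) = 876.0696 / 531.6733 = 1.64776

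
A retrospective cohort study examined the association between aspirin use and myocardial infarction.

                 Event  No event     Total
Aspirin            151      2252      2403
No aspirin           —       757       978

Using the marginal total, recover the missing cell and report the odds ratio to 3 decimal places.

The missing cell is in the unexposed row: 978 − 757 = 221.
So a = 151, b = 2252, c = 221, d = 757.
OR = (a·d)/(b·c) = (151 × 757) / (2252 × 221) = 114307 / 497692 = 0.22967

0.230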